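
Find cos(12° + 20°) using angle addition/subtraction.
cos(12° + 20°) = cos 12° cos 20° - sin 12° sin 20° = 0.848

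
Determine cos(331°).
cos(331°) = 0.8746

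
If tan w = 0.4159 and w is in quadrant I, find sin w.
sin w = 0.384 (using tan²w + 1 = sec²w)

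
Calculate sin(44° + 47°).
sin(44° + 47°) = sin 44° cos 47° + cos 44° sin 47° = 0.9998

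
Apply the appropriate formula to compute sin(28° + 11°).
sin(28° + 11°) = sin 28° cos 11° + cos 28° sin 11° = 0.6293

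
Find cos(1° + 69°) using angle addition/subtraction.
cos(1° + 69°) = cos 1° cos 69° - sin 1° sin 69° = 0.342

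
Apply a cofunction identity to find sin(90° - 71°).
sin(90° - 71°) = cos(71°) = 0.3256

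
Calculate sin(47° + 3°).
sin(47° + 3°) = sin 47° cos 3° + cos 47° sin 3° = 0.766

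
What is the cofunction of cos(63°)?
cos(63°) = sin(90° - 63°) = sin(27°)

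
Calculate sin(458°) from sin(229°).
sin(458°) = 2 sin 229° cos 229° = 0.9903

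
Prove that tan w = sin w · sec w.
RHS = sin w · (1/cos w) = sin w/cos w = tan w = LHS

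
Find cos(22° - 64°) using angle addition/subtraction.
cos(22° - 64°) = cos 22° cos 64° + sin 22° sin 64° = 0.7431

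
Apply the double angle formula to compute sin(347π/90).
sin(347π/90) = 2 sin 347π/180 cos 347π/180 = -0.4384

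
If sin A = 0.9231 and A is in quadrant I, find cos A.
cos A = 0.3846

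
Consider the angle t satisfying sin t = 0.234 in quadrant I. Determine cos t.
cos t = √(1 - sin²t) = 0.9722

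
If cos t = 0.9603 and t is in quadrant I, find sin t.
sin t = 0.279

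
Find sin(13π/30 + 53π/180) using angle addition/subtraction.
sin(13π/30 + 53π/180) = sin 13π/30 cos 53π/180 + cos 13π/30 sin 53π/180 = 0.7547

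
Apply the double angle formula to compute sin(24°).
sin(24°) = 2 sin 12° cos 12° = 0.4067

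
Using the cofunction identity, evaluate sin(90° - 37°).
sin(90° - 37°) = cos(37°) = 0.7986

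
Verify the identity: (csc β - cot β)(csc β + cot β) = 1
LHS = csc²β - cot²β = (1 + cot²β) - cot²β = 1 = RHS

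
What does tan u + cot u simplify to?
tan u + cot u = sec u csc u (using Quotient identities)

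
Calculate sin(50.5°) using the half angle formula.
sin(50.5°) = √((1 - cos 101°)/2) = 0.7716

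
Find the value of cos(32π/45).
cos(32π/45) = -0.6157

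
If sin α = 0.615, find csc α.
csc α = 1/sin α = 1.626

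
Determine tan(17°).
tan(17°) = 0.3057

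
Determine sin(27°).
sin(27°) = 0.454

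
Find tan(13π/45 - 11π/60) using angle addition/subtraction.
tan(13π/45 - 11π/60) = (tan 13π/45 - tan 11π/60)/(1 + tan 13π/45 tan 11π/60) = 0.3443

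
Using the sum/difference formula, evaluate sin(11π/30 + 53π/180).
sin(11π/30 + 53π/180) = sin 11π/30 cos 53π/180 + cos 11π/30 sin 53π/180 = 0.8746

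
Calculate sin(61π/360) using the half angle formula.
sin(61π/360) = √((1 - cos 61π/180)/2) = 0.5075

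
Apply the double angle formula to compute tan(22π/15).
tan(22π/15) = 2 tan 11π/15 / (1 - tan²11π/15) = 9.514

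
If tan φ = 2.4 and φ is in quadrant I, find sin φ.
sin φ = 0.9231 (using tan²φ + 1 = sec²φ)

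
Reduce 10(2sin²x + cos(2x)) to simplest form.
10(2sin²x + cos(2x)) = 10 (using Double angle)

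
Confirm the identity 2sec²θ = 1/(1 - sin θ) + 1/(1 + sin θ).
RHS = [(1 + sin θ) + (1 - sin θ)] / [(1 - sin θ)(1 + sin θ)] = 2/(1 - sin²θ) = 2/cos²θ = 2sec²θ = LHS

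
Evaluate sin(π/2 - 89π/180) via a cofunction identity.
sin(π/2 - 89π/180) = cos(89π/180) = 0.01745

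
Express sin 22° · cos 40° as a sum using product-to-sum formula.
sin 22° cos 40° = (1/2)[sin(22°+40°) + sin(22°-40°)]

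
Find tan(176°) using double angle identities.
tan(176°) = 2 tan 88° / (1 - tan²88°) = -0.06993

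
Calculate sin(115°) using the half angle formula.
sin(115°) = √((1 - cos 230°)/2) = 0.9063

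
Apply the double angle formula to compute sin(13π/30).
sin(13π/30) = 2 sin 13π/60 cos 13π/60 = 0.9781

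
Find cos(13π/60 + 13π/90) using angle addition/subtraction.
cos(13π/60 + 13π/90) = cos 13π/60 cos 13π/90 - sin 13π/60 sin 13π/90 = 0.4226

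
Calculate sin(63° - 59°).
sin(63° - 59°) = sin 63° cos 59° - cos 63° sin 59° = 0.06976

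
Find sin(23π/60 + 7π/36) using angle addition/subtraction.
sin(23π/60 + 7π/36) = sin 23π/60 cos 7π/36 + cos 23π/60 sin 7π/36 = 0.9703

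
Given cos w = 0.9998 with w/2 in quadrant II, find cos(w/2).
cos(w/2) = ±√((1 + cos w)/2); negative since w/2 ∈ QII, so cos(w/2) = -0.9999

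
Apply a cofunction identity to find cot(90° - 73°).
cot(90° - 73°) = tan(73°) = 3.271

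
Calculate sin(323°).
sin(323°) = -0.6018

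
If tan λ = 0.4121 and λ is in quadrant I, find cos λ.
cos λ = 0.9246 (using tan²λ + 1 = sec²λ)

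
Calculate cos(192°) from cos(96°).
cos(192°) = cos²96° - sin²96° = -0.9781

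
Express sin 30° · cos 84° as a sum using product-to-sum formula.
sin 30° cos 84° = (1/2)[sin(30°+84°) + sin(30°-84°)]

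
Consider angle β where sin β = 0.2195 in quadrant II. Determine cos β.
cos β = ±√(1 - sin²β) = -0.9756 (negative in QII)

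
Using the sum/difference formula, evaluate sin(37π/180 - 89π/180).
sin(37π/180 - 89π/180) = sin 37π/180 cos 89π/180 - cos 37π/180 sin 89π/180 = -0.788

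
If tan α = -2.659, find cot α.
cot α = 1/tan α = -0.3761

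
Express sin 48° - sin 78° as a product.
sin 48° - sin 78° = 2 cos(63°) sin(-15°)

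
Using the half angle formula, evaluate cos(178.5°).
cos(178.5°) = -√((1 + cos 357°)/2) = -0.9997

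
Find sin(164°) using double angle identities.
sin(164°) = 2 sin 82° cos 82° = 0.2756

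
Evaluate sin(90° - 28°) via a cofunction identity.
sin(90° - 28°) = cos(28°) = 0.8829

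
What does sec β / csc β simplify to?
sec β / csc β = tan β (using Reciprocal identities)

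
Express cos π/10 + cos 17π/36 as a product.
cos π/10 + cos 17π/36 = 2 cos(103π/360) cos(-67π/360)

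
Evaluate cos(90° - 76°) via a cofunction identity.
cos(90° - 76°) = sin(76°) = 0.9703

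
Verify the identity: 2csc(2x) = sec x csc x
LHS = 2/sin(2x) = 2/(2 sin x cos x) = 1/(sin x cos x) = (1/cos x)(1/sin x) = sec x csc x = RHS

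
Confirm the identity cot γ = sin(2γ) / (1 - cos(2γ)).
RHS = 2 sin γ cos γ / (2sin²γ) = cos γ/sin γ = cot γ = LHS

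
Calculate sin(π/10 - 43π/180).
sin(π/10 - 43π/180) = sin π/10 cos 43π/180 - cos π/10 sin 43π/180 = -0.4226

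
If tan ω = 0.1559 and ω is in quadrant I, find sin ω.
sin ω = 0.154 (using tan²ω + 1 = sec²ω)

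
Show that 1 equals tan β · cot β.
RHS = (sin β/cos β) · (cos β/sin β) = 1 = LHS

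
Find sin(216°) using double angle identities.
sin(216°) = 2 sin 108° cos 108° = -0.5878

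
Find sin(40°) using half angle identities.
sin(40°) = √((1 - cos 80°)/2) = 0.6428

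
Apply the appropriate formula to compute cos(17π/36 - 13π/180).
cos(17π/36 - 13π/180) = cos 17π/36 cos 13π/180 + sin 17π/36 sin 13π/180 = 0.309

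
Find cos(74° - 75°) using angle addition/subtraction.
cos(74° - 75°) = cos 74° cos 75° + sin 74° sin 75° = 0.9998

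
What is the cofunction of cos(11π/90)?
cos(11π/90) = sin(π/2 - 11π/90) = sin(17π/45)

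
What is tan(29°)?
tan(29°) = 0.5543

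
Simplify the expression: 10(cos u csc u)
10(cos u csc u) = 10(cot u) (using Reciprocal + quotient)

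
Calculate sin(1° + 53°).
sin(1° + 53°) = sin 1° cos 53° + cos 1° sin 53° = 0.809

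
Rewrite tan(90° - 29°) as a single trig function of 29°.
tan(90° - 29°) = cot(29°)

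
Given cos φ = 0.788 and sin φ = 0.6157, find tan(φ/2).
tan(φ/2) = sin φ / (1 + cos φ) = 0.3444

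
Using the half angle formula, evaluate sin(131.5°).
sin(131.5°) = √((1 - cos 263°)/2) = 0.749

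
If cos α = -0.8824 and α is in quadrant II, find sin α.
sin α = 0.4705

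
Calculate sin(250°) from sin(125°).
sin(250°) = 2 sin 125° cos 125° = -0.9397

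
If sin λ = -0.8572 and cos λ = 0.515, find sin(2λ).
sin(2λ) = 2 sin λ cos λ = -0.8829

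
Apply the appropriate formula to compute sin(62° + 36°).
sin(62° + 36°) = sin 62° cos 36° + cos 62° sin 36° = 0.9903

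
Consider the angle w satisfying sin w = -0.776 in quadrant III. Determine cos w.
cos w = ±√(1 - sin²w) = -0.6307 (negative in QIII)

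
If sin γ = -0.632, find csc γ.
csc γ = 1/sin γ = -1.582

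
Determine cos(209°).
cos(209°) = -0.8746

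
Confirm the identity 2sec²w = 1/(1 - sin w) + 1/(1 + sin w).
RHS = [(1 + sin w) + (1 - sin w)] / [(1 - sin w)(1 + sin w)] = 2/(1 - sin²w) = 2/cos²w = 2sec²w = LHS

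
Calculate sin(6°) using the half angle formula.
sin(6°) = √((1 - cos 12°)/2) = 0.1045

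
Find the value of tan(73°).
tan(73°) = 3.271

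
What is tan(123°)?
tan(123°) = -1.54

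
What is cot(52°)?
cot(52°) = 0.7813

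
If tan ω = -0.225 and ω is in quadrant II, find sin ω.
sin ω = 0.2195 (using tan²ω + 1 = sec²ω)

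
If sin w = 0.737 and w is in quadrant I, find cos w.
cos w = 0.6759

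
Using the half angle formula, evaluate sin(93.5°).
sin(93.5°) = √((1 - cos 187°)/2) = 0.9981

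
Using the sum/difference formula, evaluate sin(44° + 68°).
sin(44° + 68°) = sin 44° cos 68° + cos 44° sin 68° = 0.9272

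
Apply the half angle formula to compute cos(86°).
cos(86°) = √((1 + cos 172°)/2) = 0.06976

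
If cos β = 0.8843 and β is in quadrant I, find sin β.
sin β = 0.4669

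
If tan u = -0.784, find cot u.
cot u = 1/tan u = -1.276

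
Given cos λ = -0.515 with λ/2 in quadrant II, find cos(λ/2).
cos(λ/2) = ±√((1 + cos λ)/2); negative since λ/2 ∈ QII, so cos(λ/2) = -0.4924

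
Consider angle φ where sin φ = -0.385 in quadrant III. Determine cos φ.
cos φ = ±√(1 - sin²φ) = -0.9229 (negative in QIII)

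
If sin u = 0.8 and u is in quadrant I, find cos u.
cos u = 0.6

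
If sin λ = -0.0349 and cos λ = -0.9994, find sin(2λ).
sin(2λ) = 2 sin λ cos λ = 0.06976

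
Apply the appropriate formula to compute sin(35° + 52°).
sin(35° + 52°) = sin 35° cos 52° + cos 35° sin 52° = 0.9986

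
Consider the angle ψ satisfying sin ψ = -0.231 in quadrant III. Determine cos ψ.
cos ψ = ±√(1 - sin²ψ) = -0.973 (negative in QIII)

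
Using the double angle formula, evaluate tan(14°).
tan(14°) = 2 tan 7° / (1 - tan²7°) = 0.2493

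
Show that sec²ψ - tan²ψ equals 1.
LHS = 1/cos²ψ - sin²ψ/cos²ψ = (1 - sin²ψ)/cos²ψ = cos²ψ/cos²ψ = 1 = RHS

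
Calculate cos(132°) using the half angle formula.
cos(132°) = -√((1 + cos 264°)/2) = -0.6691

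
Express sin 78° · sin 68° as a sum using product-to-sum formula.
sin 78° sin 68° = (1/2)[cos(78°-68°) - cos(78°+68°)]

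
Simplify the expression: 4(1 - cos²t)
4(1 - cos²t) = 4(sin²t) (using Pythagorean identity)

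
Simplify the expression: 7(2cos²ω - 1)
7(2cos²ω - 1) = 7(cos(2ω)) (using Double angle)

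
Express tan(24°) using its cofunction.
tan(24°) = cot(90° - 24°) = cot(66°)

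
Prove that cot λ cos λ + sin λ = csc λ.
LHS = cos²λ/sin λ + sin λ = (cos²λ + sin²λ)/sin λ = 1/sin λ = csc λ = RHS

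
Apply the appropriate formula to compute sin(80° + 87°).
sin(80° + 87°) = sin 80° cos 87° + cos 80° sin 87° = 0.225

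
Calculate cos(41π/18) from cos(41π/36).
cos(41π/18) = 1 - 2sin²41π/36 = 0.6428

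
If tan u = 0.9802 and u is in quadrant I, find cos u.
cos u = 0.7141 (using tan²u + 1 = sec²u)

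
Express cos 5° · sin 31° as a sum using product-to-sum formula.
cos 5° sin 31° = (1/2)[sin(5°+31°) - sin(5°-31°)]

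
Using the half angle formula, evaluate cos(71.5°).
cos(71.5°) = √((1 + cos 143°)/2) = 0.3173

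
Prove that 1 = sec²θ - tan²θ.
RHS = 1/cos²θ - sin²θ/cos²θ = (1 - sin²θ)/cos²θ = cos²θ/cos²θ = 1 = LHS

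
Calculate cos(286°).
cos(286°) = 0.2756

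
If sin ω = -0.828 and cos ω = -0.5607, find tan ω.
tan ω = sin ω / cos ω = 1.477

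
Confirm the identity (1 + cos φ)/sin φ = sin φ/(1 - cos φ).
RHS = sin φ(1 + cos φ) / ((1 - cos φ)(1 + cos φ)) = sin φ(1 + cos φ) / (1 - cos²φ) = sin φ(1 + cos φ) / sin²φ = (1 + cos φ)/sin φ = LHS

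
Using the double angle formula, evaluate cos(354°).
cos(354°) = cos²177° - sin²177° = 0.9945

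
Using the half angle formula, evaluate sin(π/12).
sin(π/12) = √((1 - cos π/6)/2) = (√6-√2)/4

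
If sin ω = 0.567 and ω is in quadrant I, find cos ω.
cos ω = 0.8237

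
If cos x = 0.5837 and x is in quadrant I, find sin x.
sin x = 0.812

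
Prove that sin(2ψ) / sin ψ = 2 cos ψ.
LHS = 2 sin ψ cos ψ / sin ψ = 2 cos ψ = RHS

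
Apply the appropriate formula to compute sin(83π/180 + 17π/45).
sin(83π/180 + 17π/45) = sin 83π/180 cos 17π/45 + cos 83π/180 sin 17π/45 = 0.4848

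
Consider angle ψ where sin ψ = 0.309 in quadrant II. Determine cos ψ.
cos ψ = ±√(1 - sin²ψ) = -0.9511 (negative in QII)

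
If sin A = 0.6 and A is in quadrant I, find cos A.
cos A = 0.8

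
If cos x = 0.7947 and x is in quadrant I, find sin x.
sin x = 0.607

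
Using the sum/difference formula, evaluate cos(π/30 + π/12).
cos(π/30 + π/12) = cos π/30 cos π/12 - sin π/30 sin π/12 = 0.9336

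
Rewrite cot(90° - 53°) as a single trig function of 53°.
cot(90° - 53°) = tan(53°)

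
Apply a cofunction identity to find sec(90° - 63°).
sec(90° - 63°) = csc(63°) = 1.122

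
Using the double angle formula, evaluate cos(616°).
cos(616°) = cos²308° - sin²308° = -0.2419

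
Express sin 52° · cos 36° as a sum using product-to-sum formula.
sin 52° cos 36° = (1/2)[sin(52°+36°) + sin(52°-36°)]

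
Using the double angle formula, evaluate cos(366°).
cos(366°) = cos²183° - sin²183° = 0.9945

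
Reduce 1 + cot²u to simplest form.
1 + cot²u = csc²u (using Pythagorean identity)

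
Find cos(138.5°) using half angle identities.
cos(138.5°) = -√((1 + cos 277°)/2) = -0.749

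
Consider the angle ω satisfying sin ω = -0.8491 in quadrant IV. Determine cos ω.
cos ω = √(1 - sin²ω) = 0.5282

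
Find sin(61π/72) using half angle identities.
sin(61π/72) = √((1 - cos 61π/36)/2) = 0.4617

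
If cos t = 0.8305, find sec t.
sec t = 1/cos t = 1.204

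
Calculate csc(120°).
csc(120°) = 2√3/3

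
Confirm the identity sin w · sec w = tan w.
LHS = sin w · (1/cos w) = sin w/cos w = tan w = RHS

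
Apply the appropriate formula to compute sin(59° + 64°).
sin(59° + 64°) = sin 59° cos 64° + cos 59° sin 64° = 0.8387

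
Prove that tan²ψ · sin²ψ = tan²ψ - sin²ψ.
RHS = sin²ψ/cos²ψ - sin²ψ = sin²ψ(1/cos²ψ - 1) = sin²ψ · (1 - cos²ψ)/cos²ψ = sin²ψ · sin²ψ/cos²ψ = sin²ψ · tan²ψ = LHS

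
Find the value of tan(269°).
tan(269°) = 57.29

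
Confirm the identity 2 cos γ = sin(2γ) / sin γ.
RHS = 2 sin γ cos γ / sin γ = 2 cos γ = LHS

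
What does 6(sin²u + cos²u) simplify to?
6(sin²u + cos²u) = 6 (using Pythagorean identity)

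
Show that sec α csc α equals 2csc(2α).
RHS = 2/sin(2α) = 2/(2 sin α cos α) = 1/(sin α cos α) = (1/cos α)(1/sin α) = sec α csc α = LHS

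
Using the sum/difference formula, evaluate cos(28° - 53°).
cos(28° - 53°) = cos 28° cos 53° + sin 28° sin 53° = 0.9063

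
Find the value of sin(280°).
sin(280°) = -0.9848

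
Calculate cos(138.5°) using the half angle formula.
cos(138.5°) = -√((1 + cos 277°)/2) = -0.749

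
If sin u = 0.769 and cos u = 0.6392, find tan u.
tan u = sin u / cos u = 1.203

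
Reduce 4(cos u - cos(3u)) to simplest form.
4(cos u - cos(3u)) = 4(2 sin(2u) sin u) (using Sum-to-product)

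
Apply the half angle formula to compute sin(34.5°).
sin(34.5°) = √((1 - cos 69°)/2) = 0.5664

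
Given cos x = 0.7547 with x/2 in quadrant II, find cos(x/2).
cos(x/2) = ±√((1 + cos x)/2); negative since x/2 ∈ QII, so cos(x/2) = -0.9367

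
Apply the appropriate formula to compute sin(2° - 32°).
sin(2° - 32°) = sin 2° cos 32° - cos 2° sin 32° = -1/2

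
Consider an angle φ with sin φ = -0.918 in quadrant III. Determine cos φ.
cos φ = ±√(1 - sin²φ) = -0.3966 (negative in QIII)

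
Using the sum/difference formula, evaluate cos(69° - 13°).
cos(69° - 13°) = cos 69° cos 13° + sin 69° sin 13° = 0.5592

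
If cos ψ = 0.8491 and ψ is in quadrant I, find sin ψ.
sin ψ = 0.5282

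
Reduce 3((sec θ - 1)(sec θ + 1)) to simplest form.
3((sec θ - 1)(sec θ + 1)) = 3(tan²θ) (using Diff. of squares)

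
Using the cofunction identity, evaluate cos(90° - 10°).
cos(90° - 10°) = sin(10°) = 0.1736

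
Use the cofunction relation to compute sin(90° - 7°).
sin(90° - 7°) = cos(7°) = 0.9925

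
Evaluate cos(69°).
cos(69°) = 0.3584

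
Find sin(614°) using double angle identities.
sin(614°) = 2 sin 307° cos 307° = -0.9613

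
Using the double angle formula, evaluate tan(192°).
tan(192°) = 2 tan 96° / (1 - tan²96°) = 0.2126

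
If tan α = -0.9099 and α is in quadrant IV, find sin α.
sin α = -0.673 (using tan²α + 1 = sec²α)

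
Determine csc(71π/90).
csc(71π/90) = 1.624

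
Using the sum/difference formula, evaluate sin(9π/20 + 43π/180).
sin(9π/20 + 43π/180) = sin 9π/20 cos 43π/180 + cos 9π/20 sin 43π/180 = 0.829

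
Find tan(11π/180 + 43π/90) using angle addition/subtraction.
tan(11π/180 + 43π/90) = (tan 11π/180 + tan 43π/90)/(1 - tan 11π/180 tan 43π/90) = -8.144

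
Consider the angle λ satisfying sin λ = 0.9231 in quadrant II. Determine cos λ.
cos λ = ±√(1 - sin²λ) = -0.3846 (negative in QII)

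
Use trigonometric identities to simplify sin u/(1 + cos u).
sin u/(1 + cos u) = tan(u/2) (using Half angle)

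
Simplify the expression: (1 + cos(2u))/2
(1 + cos(2u))/2 = cos²u (using Power reduction)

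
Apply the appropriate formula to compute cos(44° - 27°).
cos(44° - 27°) = cos 44° cos 27° + sin 44° sin 27° = 0.9563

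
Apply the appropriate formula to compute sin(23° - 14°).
sin(23° - 14°) = sin 23° cos 14° - cos 23° sin 14° = 0.1564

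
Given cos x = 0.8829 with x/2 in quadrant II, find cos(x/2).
cos(x/2) = ±√((1 + cos x)/2); negative since x/2 ∈ QII, so cos(x/2) = -0.9703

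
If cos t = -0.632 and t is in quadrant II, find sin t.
sin t = 0.775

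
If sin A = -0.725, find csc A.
csc A = 1/sin A = -1.379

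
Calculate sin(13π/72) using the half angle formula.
sin(13π/72) = √((1 - cos 13π/36)/2) = 0.5373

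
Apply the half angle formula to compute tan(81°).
tan(81°) = sin 162° / (1 + cos 162°) = 6.314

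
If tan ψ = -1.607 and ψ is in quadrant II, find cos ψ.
cos ψ = -0.5283 (using tan²ψ + 1 = sec²ψ)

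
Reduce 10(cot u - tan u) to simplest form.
10(cot u - tan u) = 10(2 cot(2u)) (using Double angle)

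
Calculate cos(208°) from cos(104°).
cos(208°) = cos²104° - sin²104° = -0.8829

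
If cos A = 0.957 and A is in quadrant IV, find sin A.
sin A = -0.2901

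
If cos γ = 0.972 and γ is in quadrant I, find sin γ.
sin γ = 0.235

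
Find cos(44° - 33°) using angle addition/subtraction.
cos(44° - 33°) = cos 44° cos 33° + sin 44° sin 33° = 0.9816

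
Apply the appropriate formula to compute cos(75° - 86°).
cos(75° - 86°) = cos 75° cos 86° + sin 75° sin 86° = 0.9816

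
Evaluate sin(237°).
sin(237°) = -0.8387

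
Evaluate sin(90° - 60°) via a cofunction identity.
sin(90° - 60°) = cos(60°) = 1/2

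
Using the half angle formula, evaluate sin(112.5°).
sin(112.5°) = √((1 - cos 225°)/2) = √(2+√2)/2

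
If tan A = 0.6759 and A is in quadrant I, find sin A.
sin A = 0.56 (using tan²A + 1 = sec²A)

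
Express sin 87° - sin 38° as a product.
sin 87° - sin 38° = 2 cos(62.5°) sin(24.5°)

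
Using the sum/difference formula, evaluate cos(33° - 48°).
cos(33° - 48°) = cos 33° cos 48° + sin 33° sin 48° = (√6+√2)/4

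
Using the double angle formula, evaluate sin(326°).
sin(326°) = 2 sin 163° cos 163° = -0.5592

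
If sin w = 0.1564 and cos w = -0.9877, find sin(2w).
sin(2w) = 2 sin w cos w = -0.309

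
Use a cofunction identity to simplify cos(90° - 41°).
cos(90° - 41°) = sin(41°)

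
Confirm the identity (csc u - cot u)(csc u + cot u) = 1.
LHS = csc²u - cot²u = (1 + cot²u) - cot²u = 1 = RHS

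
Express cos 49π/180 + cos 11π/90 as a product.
cos 49π/180 + cos 11π/90 = 2 cos(71π/360) cos(3π/40)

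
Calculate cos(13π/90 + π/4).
cos(13π/90 + π/4) = cos 13π/90 cos π/4 - sin 13π/90 sin π/4 = 0.3256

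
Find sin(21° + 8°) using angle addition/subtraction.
sin(21° + 8°) = sin 21° cos 8° + cos 21° sin 8° = 0.4848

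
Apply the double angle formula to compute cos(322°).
cos(322°) = cos²161° - sin²161° = 0.788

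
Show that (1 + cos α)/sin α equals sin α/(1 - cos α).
RHS = sin α(1 + cos α) / ((1 - cos α)(1 + cos α)) = sin α(1 + cos α) / (1 - cos²α) = sin α(1 + cos α) / sin²α = (1 + cos α)/sin α = LHS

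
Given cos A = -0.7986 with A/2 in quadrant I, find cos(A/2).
cos(A/2) = ±√((1 + cos A)/2); positive since A/2 ∈ QI, so cos(A/2) = 0.3173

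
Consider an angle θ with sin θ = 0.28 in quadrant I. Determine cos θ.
cos θ = √(1 - sin²θ) = 0.96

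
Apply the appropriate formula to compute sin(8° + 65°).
sin(8° + 65°) = sin 8° cos 65° + cos 8° sin 65° = 0.9563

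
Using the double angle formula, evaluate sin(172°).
sin(172°) = 2 sin 86° cos 86° = 0.1392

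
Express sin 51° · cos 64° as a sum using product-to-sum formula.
sin 51° cos 64° = (1/2)[sin(51°+64°) + sin(51°-64°)]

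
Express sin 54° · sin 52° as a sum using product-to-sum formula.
sin 54° sin 52° = (1/2)[cos(54°-52°) - cos(54°+52°)]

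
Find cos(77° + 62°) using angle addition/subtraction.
cos(77° + 62°) = cos 77° cos 62° - sin 77° sin 62° = -0.7547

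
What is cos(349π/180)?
cos(349π/180) = 0.9816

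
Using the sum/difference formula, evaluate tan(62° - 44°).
tan(62° - 44°) = (tan 62° - tan 44°)/(1 + tan 62° tan 44°) = 0.3249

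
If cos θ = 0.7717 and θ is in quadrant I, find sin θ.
sin θ = 0.636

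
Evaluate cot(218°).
cot(218°) = 1.28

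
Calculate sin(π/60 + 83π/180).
sin(π/60 + 83π/180) = sin π/60 cos 83π/180 + cos π/60 sin 83π/180 = 0.9976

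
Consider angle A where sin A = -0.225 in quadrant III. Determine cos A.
cos A = ±√(1 - sin²A) = -0.9744 (negative in QIII)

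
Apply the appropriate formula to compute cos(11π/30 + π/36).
cos(11π/30 + π/36) = cos 11π/30 cos π/36 - sin 11π/30 sin π/36 = 0.3256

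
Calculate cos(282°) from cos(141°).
cos(282°) = cos²141° - sin²141° = 0.2079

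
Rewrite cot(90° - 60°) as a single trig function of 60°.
cot(90° - 60°) = tan(60°)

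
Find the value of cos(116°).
cos(116°) = -0.4384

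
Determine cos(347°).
cos(347°) = 0.9744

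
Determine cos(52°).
cos(52°) = 0.6157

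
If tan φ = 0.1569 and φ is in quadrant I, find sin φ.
sin φ = 0.155 (using tan²φ + 1 = sec²φ)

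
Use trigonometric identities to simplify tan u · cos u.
tan u · cos u = sin u (using Quotient identity)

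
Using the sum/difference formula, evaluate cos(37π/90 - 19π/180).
cos(37π/90 - 19π/180) = cos 37π/90 cos 19π/180 + sin 37π/90 sin 19π/180 = 0.5736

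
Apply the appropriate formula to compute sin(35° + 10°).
sin(35° + 10°) = sin 35° cos 10° + cos 35° sin 10° = √2/2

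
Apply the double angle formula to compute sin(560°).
sin(560°) = 2 sin 280° cos 280° = -0.342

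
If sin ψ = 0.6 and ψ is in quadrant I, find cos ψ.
cos ψ = 0.8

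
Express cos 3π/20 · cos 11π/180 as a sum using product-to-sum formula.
cos 3π/20 cos 11π/180 = (1/2)[cos(3π/20-11π/180) + cos(3π/20+11π/180)]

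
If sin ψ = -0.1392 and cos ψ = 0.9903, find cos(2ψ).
cos(2ψ) = cos²ψ - sin²ψ = 0.9613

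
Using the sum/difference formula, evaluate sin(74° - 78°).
sin(74° - 78°) = sin 74° cos 78° - cos 74° sin 78° = -0.06976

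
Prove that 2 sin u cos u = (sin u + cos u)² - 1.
RHS = sin²u + 2 sin u cos u + cos²u - 1 = (sin²u + cos²u) + 2 sin u cos u - 1 = 1 + 2 sin u cos u - 1 = 2 sin u cos u = LHS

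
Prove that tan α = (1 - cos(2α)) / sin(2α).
RHS = 2sin²α / (2 sin α cos α) = sin α/cos α = tan α = LHS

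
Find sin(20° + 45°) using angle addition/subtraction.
sin(20° + 45°) = sin 20° cos 45° + cos 20° sin 45° = 0.9063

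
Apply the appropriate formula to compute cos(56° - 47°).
cos(56° - 47°) = cos 56° cos 47° + sin 56° sin 47° = 0.9877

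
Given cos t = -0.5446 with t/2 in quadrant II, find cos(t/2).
cos(t/2) = ±√((1 + cos t)/2); negative since t/2 ∈ QII, so cos(t/2) = -0.4772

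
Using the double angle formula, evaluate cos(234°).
cos(234°) = cos²117° - sin²117° = -0.5878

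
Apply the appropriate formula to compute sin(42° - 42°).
sin(42° - 42°) = sin 42° cos 42° - cos 42° sin 42° = 0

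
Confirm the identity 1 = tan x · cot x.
RHS = (sin x/cos x) · (cos x/sin x) = 1 = LHS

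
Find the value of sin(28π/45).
sin(28π/45) = 0.9272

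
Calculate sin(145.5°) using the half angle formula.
sin(145.5°) = √((1 - cos 291°)/2) = 0.5664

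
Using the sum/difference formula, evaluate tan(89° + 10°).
tan(89° + 10°) = (tan 89° + tan 10°)/(1 - tan 89° tan 10°) = -6.314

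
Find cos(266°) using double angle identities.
cos(266°) = cos²133° - sin²133° = -0.06976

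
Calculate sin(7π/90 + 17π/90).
sin(7π/90 + 17π/90) = sin 7π/90 cos 17π/90 + cos 7π/90 sin 17π/90 = 0.7431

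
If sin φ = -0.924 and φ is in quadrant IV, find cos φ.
cos φ = 0.3824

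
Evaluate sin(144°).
sin(144°) = 0.5878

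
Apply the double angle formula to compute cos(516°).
cos(516°) = cos²258° - sin²258° = -0.9135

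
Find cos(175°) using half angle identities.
cos(175°) = -√((1 + cos 350°)/2) = -0.9962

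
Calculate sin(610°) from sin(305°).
sin(610°) = 2 sin 305° cos 305° = -0.9397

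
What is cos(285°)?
cos(285°) = (√6-√2)/4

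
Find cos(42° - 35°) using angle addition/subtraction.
cos(42° - 35°) = cos 42° cos 35° + sin 42° sin 35° = 0.9925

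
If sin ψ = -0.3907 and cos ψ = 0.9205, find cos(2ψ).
cos(2ψ) = cos²ψ - sin²ψ = 0.6947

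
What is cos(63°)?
cos(63°) = 0.454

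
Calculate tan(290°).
tan(290°) = -2.747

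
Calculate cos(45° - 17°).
cos(45° - 17°) = cos 45° cos 17° + sin 45° sin 17° = 0.8829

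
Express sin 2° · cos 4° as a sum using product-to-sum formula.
sin 2° cos 4° = (1/2)[sin(2°+4°) + sin(2°-4°)]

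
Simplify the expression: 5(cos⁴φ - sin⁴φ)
5(cos⁴φ - sin⁴φ) = 5(cos(2φ)) (using Factoring + double angle)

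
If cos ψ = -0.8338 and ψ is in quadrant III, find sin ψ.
sin ψ = -0.5521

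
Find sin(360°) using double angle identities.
sin(360°) = 2 sin 180° cos 180° = 0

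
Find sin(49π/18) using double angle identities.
sin(49π/18) = 2 sin 49π/36 cos 49π/36 = 0.766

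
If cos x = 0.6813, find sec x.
sec x = 1/cos x = 1.468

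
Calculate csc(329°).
csc(329°) = -1.942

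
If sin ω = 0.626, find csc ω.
csc ω = 1/sin ω = 1.597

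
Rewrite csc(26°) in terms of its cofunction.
csc(26°) = sec(90° - 26°) = sec(64°)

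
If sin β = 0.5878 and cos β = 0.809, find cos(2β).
cos(2β) = cos²β - sin²β = 0.309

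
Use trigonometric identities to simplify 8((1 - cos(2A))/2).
8((1 - cos(2A))/2) = 8(sin²A) (using Power reduction)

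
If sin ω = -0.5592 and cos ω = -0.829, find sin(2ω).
sin(2ω) = 2 sin ω cos ω = 0.9272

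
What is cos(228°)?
cos(228°) = -0.6691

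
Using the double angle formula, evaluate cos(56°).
cos(56°) = 1 - 2sin²28° = 0.5592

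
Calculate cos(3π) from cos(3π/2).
cos(3π) = cos²3π/2 - sin²3π/2 = -1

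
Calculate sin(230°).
sin(230°) = -0.766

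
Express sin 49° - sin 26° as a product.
sin 49° - sin 26° = 2 cos(37.5°) sin(11.5°)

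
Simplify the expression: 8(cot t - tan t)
8(cot t - tan t) = 8(2 cot(2t)) (using Double angle)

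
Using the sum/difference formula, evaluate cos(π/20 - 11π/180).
cos(π/20 - 11π/180) = cos π/20 cos 11π/180 + sin π/20 sin 11π/180 = 0.9994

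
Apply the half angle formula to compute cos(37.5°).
cos(37.5°) = √((1 + cos 75°)/2) = 0.7934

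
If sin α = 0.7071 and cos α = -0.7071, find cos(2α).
cos(2α) = cos²α - sin²α = 0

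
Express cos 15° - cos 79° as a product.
cos 15° - cos 79° = -2 sin(47°) sin(-32°)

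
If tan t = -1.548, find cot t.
cot t = 1/tan t = -0.646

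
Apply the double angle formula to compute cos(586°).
cos(586°) = cos²293° - sin²293° = -0.6947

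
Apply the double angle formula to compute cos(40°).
cos(40°) = cos²20° - sin²20° = 0.766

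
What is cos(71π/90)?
cos(71π/90) = -0.788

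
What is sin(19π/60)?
sin(19π/60) = 0.8387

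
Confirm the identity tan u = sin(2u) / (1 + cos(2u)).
RHS = 2 sin u cos u / (2cos²u) = sin u/cos u = tan u = LHS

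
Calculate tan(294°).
tan(294°) = -2.246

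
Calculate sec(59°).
sec(59°) = 1.942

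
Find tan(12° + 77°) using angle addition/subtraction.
tan(12° + 77°) = (tan 12° + tan 77°)/(1 - tan 12° tan 77°) = 57.29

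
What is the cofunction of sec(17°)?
sec(17°) = csc(90° - 17°) = csc(73°)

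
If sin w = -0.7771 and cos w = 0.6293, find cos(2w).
cos(2w) = cos²w - sin²w = -0.2079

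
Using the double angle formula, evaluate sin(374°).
sin(374°) = 2 sin 187° cos 187° = 0.2419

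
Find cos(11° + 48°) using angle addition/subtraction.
cos(11° + 48°) = cos 11° cos 48° - sin 11° sin 48° = 0.515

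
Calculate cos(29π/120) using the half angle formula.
cos(29π/120) = √((1 + cos 29π/60)/2) = 0.7254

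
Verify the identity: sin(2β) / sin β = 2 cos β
LHS = 2 sin β cos β / sin β = 2 cos β = RHS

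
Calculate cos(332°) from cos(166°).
cos(332°) = cos²166° - sin²166° = 0.8829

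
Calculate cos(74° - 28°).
cos(74° - 28°) = cos 74° cos 28° + sin 74° sin 28° = 0.6947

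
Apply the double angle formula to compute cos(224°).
cos(224°) = cos²112° - sin²112° = -0.7193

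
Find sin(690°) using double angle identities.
sin(690°) = 2 sin 345° cos 345° = -1/2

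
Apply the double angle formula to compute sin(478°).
sin(478°) = 2 sin 239° cos 239° = 0.8829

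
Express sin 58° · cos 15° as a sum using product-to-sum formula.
sin 58° cos 15° = (1/2)[sin(58°+15°) + sin(58°-15°)]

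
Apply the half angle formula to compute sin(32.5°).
sin(32.5°) = √((1 - cos 65°)/2) = 0.5373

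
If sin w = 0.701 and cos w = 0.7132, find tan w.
tan w = sin w / cos w = 0.9829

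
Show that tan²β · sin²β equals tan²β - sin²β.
RHS = sin²β/cos²β - sin²β = sin²β(1/cos²β - 1) = sin²β · (1 - cos²β)/cos²β = sin²β · sin²β/cos²β = sin²β · tan²β = LHS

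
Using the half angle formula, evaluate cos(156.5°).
cos(156.5°) = -√((1 + cos 313°)/2) = -0.9171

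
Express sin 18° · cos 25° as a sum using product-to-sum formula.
sin 18° cos 25° = (1/2)[sin(18°+25°) + sin(18°-25°)]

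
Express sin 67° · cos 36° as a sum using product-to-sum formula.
sin 67° cos 36° = (1/2)[sin(67°+36°) + sin(67°-36°)]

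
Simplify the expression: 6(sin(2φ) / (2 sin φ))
6(sin(2φ) / (2 sin φ)) = 6(cos φ) (using Double angle)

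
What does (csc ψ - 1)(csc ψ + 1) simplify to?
(csc ψ - 1)(csc ψ + 1) = cot²ψ (using Diff. of squares)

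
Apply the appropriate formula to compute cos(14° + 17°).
cos(14° + 17°) = cos 14° cos 17° - sin 14° sin 17° = 0.8572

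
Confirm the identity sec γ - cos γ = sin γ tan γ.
LHS = 1/cos γ - cos γ = (1 - cos²γ)/cos γ = sin²γ/cos γ = sin γ · (sin γ/cos γ) = sin γ tan γ = RHS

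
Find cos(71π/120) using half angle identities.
cos(71π/120) = -√((1 + cos 71π/60)/2) = -0.284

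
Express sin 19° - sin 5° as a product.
sin 19° - sin 5° = 2 cos(12°) sin(7°)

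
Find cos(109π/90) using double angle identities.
cos(109π/90) = cos²109π/180 - sin²109π/180 = -0.788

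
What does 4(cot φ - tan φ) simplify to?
4(cot φ - tan φ) = 4(2 cot(2φ)) (using Double angle)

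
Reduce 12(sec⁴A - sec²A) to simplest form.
12(sec⁴A - sec²A) = 12(tan⁴A + tan²A) (using Pythagorean)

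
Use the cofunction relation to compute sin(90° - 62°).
sin(90° - 62°) = cos(62°) = 0.4695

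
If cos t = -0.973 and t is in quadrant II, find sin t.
sin t = 0.2308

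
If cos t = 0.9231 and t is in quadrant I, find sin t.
sin t = 0.3846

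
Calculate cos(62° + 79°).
cos(62° + 79°) = cos 62° cos 79° - sin 62° sin 79° = -0.7771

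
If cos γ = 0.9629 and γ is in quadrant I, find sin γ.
sin γ = 0.2699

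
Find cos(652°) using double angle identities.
cos(652°) = cos²326° - sin²326° = 0.3746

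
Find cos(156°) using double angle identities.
cos(156°) = cos²78° - sin²78° = -0.9135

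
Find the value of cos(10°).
cos(10°) = 0.9848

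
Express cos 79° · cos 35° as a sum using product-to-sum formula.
cos 79° cos 35° = (1/2)[cos(79°-35°) + cos(79°+35°)]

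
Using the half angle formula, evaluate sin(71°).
sin(71°) = √((1 - cos 142°)/2) = 0.9455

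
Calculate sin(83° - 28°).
sin(83° - 28°) = sin 83° cos 28° - cos 83° sin 28° = 0.8192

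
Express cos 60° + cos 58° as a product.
cos 60° + cos 58° = 2 cos(59°) cos(1°)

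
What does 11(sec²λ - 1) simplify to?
11(sec²λ - 1) = 11(tan²λ) (using Pythagorean identity)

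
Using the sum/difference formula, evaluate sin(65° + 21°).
sin(65° + 21°) = sin 65° cos 21° + cos 65° sin 21° = 0.9976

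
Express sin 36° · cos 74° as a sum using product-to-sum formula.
sin 36° cos 74° = (1/2)[sin(36°+74°) + sin(36°-74°)]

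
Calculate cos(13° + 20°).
cos(13° + 20°) = cos 13° cos 20° - sin 13° sin 20° = 0.8387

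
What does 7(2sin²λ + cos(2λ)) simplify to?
7(2sin²λ + cos(2λ)) = 7 (using Double angle)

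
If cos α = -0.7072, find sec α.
sec α = 1/cos α = -1.414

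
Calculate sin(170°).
sin(170°) = 0.1736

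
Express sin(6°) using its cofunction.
sin(6°) = cos(90° - 6°) = cos(84°)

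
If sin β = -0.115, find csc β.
csc β = 1/sin β = -8.696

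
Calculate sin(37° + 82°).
sin(37° + 82°) = sin 37° cos 82° + cos 37° sin 82° = 0.8746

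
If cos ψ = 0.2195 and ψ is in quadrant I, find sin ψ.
sin ψ = 0.9756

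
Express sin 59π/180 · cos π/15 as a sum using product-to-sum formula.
sin 59π/180 cos π/15 = (1/2)[sin(59π/180+π/15) + sin(59π/180-π/15)]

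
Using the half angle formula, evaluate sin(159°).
sin(159°) = √((1 - cos 318°)/2) = 0.3584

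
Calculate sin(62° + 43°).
sin(62° + 43°) = sin 62° cos 43° + cos 62° sin 43° = (√6+√2)/4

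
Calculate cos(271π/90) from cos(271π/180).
cos(271π/90) = cos²271π/180 - sin²271π/180 = -0.9994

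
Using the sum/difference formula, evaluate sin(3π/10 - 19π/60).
sin(3π/10 - 19π/60) = sin 3π/10 cos 19π/60 - cos 3π/10 sin 19π/60 = -0.05234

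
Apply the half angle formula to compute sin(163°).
sin(163°) = √((1 - cos 326°)/2) = 0.2924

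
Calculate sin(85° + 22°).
sin(85° + 22°) = sin 85° cos 22° + cos 85° sin 22° = 0.9563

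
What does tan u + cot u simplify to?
tan u + cot u = sec u csc u (using Quotient identities)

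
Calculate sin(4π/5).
sin(4π/5) = 0.5878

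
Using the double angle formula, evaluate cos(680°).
cos(680°) = cos²340° - sin²340° = 0.766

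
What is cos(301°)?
cos(301°) = 0.515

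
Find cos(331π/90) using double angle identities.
cos(331π/90) = 1 - 2sin²331π/180 = 0.5299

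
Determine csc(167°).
csc(167°) = 4.445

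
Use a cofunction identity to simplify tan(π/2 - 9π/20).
tan(π/2 - 9π/20) = cot(9π/20)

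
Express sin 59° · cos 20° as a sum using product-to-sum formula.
sin 59° cos 20° = (1/2)[sin(59°+20°) + sin(59°-20°)]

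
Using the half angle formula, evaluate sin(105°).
sin(105°) = √((1 - cos 210°)/2) = (√6+√2)/4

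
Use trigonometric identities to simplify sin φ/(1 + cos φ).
sin φ/(1 + cos φ) = tan(φ/2) (using Half angle)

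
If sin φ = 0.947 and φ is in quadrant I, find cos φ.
cos φ = 0.3212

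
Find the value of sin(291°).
sin(291°) = -0.9336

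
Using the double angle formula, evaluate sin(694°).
sin(694°) = 2 sin 347° cos 347° = -0.4384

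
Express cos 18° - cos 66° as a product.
cos 18° - cos 66° = -2 sin(42°) sin(-24°)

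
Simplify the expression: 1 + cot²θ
1 + cot²θ = csc²θ (using Pythagorean identity)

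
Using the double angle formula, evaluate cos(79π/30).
cos(79π/30) = 1 - 2sin²79π/60 = -0.4067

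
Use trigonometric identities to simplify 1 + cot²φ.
1 + cot²φ = csc²φ (using Pythagorean identity)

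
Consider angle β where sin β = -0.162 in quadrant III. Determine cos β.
cos β = ±√(1 - sin²β) = -0.9868 (negative in QIII)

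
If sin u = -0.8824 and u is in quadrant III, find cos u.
cos u = -0.4705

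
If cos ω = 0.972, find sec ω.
sec ω = 1/cos ω = 1.029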